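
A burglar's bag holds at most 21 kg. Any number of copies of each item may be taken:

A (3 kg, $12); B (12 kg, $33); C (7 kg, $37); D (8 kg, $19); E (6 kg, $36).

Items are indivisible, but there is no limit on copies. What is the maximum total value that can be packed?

Best value-per-unit is E at 36/6; filling with it alone gives 3×36 = 108.
Optimal mix: 1×A + 3×E → weight 21, value 120.

$120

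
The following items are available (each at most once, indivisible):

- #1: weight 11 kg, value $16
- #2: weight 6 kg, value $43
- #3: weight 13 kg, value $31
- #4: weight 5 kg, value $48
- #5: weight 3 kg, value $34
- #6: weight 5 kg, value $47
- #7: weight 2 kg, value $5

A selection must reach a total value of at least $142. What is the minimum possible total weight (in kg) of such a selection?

18

Subsets with value ≥ 142, sorted by total weight:
- #2+#4+#6+#7: weight 18, value 143
- #2+#4+#5+#6: weight 19, value 172
Minimum weight: 18 kg.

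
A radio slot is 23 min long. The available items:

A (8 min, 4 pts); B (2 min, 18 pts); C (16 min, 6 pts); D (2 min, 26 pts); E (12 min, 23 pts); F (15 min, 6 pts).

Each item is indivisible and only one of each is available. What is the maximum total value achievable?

Check high-value combinations within 23 min:
- B+D+E: duration 2+2+12=16, value 18+26+23=67
- A+D+E: duration 8+2+12=22, value 4+26+23=53
- B+D+F: duration 2+2+15=19, value 18+26+6=50
- B+C+D: duration 2+16+2=20, value 18+6+26=50
Best: 67 pts.

67 pts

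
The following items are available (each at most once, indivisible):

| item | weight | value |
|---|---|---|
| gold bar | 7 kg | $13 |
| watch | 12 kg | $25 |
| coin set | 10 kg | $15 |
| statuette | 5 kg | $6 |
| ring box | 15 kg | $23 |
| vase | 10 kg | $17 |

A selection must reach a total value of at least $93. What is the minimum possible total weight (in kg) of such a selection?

54

Subsets with value ≥ 93, sorted by total weight:
- gold bar+watch+coin set+ring box+vase: weight 54, value 93
- gold bar+watch+coin set+statuette+ring box+vase: weight 59, value 99
Minimum weight: 54 kg.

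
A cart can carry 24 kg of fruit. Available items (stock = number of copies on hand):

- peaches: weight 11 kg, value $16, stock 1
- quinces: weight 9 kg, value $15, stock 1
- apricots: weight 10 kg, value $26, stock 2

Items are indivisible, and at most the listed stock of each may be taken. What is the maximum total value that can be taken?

Top feasible selections:
- 2×apricots: weight 20, value 52
- 1×peaches + 1×apricots: weight 21, value 42
Best: $52.

$52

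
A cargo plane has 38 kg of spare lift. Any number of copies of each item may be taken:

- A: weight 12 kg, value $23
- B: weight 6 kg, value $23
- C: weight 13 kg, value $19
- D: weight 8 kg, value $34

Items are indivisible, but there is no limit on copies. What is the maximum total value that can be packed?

Best value-per-unit is D at 34/8; filling with it alone gives 4×34 = 136.
Optimal mix: 1×B + 4×D → weight 38, value 159.

$159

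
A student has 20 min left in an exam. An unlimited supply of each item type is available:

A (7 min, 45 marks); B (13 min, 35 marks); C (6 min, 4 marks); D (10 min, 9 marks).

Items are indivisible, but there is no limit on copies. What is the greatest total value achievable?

Best value-per-unit is A at 45/7; filling with it alone gives 2×45 = 90.
Optimal mix: 2×A + 1×C → time 20, value 94.

94 marks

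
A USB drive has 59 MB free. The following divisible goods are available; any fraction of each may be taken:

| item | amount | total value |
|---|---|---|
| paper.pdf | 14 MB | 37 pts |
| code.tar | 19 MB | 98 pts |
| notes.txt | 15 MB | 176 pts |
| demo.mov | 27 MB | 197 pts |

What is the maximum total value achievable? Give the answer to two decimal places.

460.68

Take in order of value per unit:
- notes.txt (176/15 per unit): all 15 → value 176, running total 176.00
- demo.mov (197/27 per unit): all 27 → value 197, running total 373.00
- code.tar (98/19 per unit): 17 of 19 → value 17×98/19 = 87.6842, running total 460.68
Total 460.68.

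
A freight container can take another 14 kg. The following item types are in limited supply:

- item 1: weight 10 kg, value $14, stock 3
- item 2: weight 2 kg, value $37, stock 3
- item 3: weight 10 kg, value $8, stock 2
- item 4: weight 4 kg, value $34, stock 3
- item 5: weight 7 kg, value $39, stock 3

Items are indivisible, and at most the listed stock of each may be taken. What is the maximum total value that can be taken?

Best selections within weight 14 and stock limits:
- 3×item 2 + 2×item 4: weight 14, value 179
- 3×item 2 + 1×item 5: weight 13, value 150
- 3×item 2 + 1×item 4: weight 10, value 145
- 2×item 2 + 2×item 4: weight 12, value 142
Best: $179.

$179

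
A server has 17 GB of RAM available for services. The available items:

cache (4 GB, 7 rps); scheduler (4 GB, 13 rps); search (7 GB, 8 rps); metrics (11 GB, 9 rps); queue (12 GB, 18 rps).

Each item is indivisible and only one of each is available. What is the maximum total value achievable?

Check high-value combinations within 17 GB:
- scheduler+queue: memory 4+12=16, value 13+18=31
- cache+scheduler+search: memory 4+4+7=15, value 7+13+8=28
- cache+queue: memory 4+12=16, value 7+18=25
- scheduler+metrics: memory 4+11=15, value 13+9=22
- scheduler+search: memory 4+7=11, value 13+8=21
Best: 31 rps.

31 rps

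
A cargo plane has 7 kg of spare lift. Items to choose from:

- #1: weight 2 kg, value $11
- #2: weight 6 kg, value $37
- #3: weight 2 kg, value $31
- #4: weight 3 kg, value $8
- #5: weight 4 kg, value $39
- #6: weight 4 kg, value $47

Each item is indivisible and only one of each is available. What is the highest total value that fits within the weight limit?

Check high-value combinations within 7 kg:
- #3+#6: weight 2+4=6, value 31+47=78
- #3+#5: weight 2+4=6, value 31+39=70
- #1+#6: weight 2+4=6, value 11+47=58
- #4+#6: weight 3+4=7, value 8+47=55
Best: $78.

$78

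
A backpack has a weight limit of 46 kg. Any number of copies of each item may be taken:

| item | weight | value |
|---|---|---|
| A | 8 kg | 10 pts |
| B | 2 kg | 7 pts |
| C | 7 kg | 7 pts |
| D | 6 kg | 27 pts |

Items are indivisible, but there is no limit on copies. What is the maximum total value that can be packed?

Best value-per-unit is D at 27/6; filling with it alone gives 7×27 = 189.
Optimal mix: 2×B + 7×D → weight 46, value 203.

203 pts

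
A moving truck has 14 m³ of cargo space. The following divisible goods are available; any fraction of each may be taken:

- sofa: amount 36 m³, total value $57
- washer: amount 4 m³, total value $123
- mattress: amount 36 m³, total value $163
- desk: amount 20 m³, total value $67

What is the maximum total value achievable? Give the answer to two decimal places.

Take in order of value per unit:
- washer (123/4 per unit): all 4 → value 123, running total 123.00
- mattress (163/36 per unit): 10 of 36 → value 10×163/36 = 45.2778, running total 168.28
Total 168.28.

168.28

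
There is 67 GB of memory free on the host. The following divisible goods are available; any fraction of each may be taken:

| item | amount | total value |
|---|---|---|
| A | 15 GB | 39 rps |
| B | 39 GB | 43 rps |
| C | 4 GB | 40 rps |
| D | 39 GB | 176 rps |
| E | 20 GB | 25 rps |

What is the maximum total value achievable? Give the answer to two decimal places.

Take in order of value per unit:
- C (40/4 per unit): all 4 → value 40, running total 40.00
- D (176/39 per unit): all 39 → value 176, running total 216.00
- A (39/15 per unit): all 15 → value 39, running total 255.00
- E (25/20 per unit): 9 of 20 → value 9×25/20 = 11.2500, running total 266.25
Total 266.25.

266.25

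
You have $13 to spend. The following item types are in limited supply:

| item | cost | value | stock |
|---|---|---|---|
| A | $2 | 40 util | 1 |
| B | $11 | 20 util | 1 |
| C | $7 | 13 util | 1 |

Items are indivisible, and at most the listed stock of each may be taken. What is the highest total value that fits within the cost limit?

Best selections within cost 13 and stock limits:
- 1×A + 1×B: cost 13, value 60
- 1×A + 1×C: cost 9, value 53
- 1×A: cost 2, value 40
Best: 60 util.

60 util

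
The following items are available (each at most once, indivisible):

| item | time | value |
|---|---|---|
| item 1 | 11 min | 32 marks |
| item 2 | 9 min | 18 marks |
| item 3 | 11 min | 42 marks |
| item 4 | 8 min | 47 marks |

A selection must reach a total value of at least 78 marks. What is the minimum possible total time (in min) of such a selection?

19

Subsets with value ≥ 78, sorted by total time:
- item 3+item 4: time 19, value 89
- item 1+item 4: time 19, value 79
- item 2+item 3+item 4: time 28, value 107
- item 1+item 2+item 4: time 28, value 97
Minimum time: 19 min.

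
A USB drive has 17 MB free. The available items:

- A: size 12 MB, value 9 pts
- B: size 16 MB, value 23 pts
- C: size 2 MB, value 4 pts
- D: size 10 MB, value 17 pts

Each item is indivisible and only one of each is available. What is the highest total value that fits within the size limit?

Check high-value combinations within 17 MB:
- B: size 16, value 23
- C+D: size 2+10=12, value 4+17=21
- D: size 10, value 17
Best: 23 pts.

23 pts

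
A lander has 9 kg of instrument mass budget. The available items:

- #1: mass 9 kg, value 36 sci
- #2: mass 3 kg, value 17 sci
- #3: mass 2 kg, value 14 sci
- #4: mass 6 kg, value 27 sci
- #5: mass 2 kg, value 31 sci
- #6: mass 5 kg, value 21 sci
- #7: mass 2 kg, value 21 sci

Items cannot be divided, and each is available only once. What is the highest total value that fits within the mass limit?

83 sci

Check high-value combinations within 9 kg:
- #2+#3+#5+#7: mass 3+2+2+2=9, value 17+14+31+21=83
- #5+#6+#7: mass 2+5+2=9, value 31+21+21=73
- #2+#5+#7: mass 3+2+2=7, value 17+31+21=69
Best: 83 sci.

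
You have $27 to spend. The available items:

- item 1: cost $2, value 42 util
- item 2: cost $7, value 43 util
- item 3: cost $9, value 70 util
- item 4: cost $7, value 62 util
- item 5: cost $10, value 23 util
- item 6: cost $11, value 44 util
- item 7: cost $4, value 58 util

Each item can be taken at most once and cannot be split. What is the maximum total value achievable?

Check high-value combinations within $27:
- item 2+item 3+item 4+item 7: cost 7+9+7+4=27, value 43+70+62+58=233
- item 1+item 3+item 4+item 7: cost 2+9+7+4=22, value 42+70+62+58=232
- item 1+item 2+item 3+item 4: cost 2+7+9+7=25, value 42+43+70+62=217
- item 1+item 3+item 6+item 7: cost 2+9+11+4=26, value 42+70+44+58=214
Best: 233 util.

233 util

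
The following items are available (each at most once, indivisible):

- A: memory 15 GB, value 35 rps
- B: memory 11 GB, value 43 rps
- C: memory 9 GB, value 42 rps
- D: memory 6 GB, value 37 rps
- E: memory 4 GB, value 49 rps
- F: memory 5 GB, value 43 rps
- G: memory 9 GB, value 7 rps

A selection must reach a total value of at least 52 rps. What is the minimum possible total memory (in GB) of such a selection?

Subsets with value ≥ 52, sorted by total memory:
- E+F: memory 9, value 92
- D+E: memory 10, value 86
- D+F: memory 11, value 80
Minimum memory: 9 GB.

9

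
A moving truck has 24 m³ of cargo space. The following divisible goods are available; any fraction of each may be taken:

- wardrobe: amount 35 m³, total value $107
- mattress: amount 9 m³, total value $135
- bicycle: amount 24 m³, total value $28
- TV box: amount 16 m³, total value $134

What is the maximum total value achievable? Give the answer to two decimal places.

Take in order of value per unit:
- mattress (135/9 per unit): all 9 → value 135, running total 135.00
- TV box (134/16 per unit): 15 of 16 → value 15×134/16 = 125.6250, running total 260.63
Total 260.63.

260.63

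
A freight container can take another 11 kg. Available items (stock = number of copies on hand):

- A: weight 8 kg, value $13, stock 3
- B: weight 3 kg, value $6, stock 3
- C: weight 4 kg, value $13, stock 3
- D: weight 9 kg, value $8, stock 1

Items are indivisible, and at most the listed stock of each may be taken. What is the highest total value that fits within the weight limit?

$32

Top feasible selections:
- 1×B + 2×C: weight 11, value 32
- 2×C: weight 8, value 26
Best: $32.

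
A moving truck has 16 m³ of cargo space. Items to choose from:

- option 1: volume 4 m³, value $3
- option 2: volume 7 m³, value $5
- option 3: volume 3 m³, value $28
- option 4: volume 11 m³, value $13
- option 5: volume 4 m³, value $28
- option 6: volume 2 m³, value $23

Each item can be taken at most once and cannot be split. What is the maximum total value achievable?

Check high-value combinations within 16 m³:
- option 2+option 3+option 5+option 6: volume 7+3+4+2=16, value 5+28+28+23=84
- option 1+option 3+option 5+option 6: volume 4+3+4+2=13, value 3+28+28+23=82
- option 3+option 5+option 6: volume 3+4+2=9, value 28+28+23=79
- option 3+option 4+option 6: volume 3+11+2=16, value 28+13+23=64
- option 2+option 3+option 5: volume 7+3+4=14, value 5+28+28=61
Best: $84.

$84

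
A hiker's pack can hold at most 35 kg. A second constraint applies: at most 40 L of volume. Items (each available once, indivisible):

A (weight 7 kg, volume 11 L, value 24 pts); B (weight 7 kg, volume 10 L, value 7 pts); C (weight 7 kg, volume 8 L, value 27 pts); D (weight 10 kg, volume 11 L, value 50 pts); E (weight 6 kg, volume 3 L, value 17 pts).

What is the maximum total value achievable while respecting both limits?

118 pts

Feasible sets respecting both limits:
- A+C+D+E: weight 30, volume 33, value 118
- A+B+C+D: weight 31, volume 40, value 108
- A+C+D: weight 24, volume 30, value 101
- B+C+D+E: weight 30, volume 32, value 101
Best: 118 pts.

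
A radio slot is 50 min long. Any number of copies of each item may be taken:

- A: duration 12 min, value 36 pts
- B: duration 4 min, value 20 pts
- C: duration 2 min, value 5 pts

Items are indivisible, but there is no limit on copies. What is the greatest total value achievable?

245 pts

Best value-per-unit is B at 20/4; filling with it alone gives 12×20 = 240.
Optimal mix: 12×B + 1×C → duration 50, value 245.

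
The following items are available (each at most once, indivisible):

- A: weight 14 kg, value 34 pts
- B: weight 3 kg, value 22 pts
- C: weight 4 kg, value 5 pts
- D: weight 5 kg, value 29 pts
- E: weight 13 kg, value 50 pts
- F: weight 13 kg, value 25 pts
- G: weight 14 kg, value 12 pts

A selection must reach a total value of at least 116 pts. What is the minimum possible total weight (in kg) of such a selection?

34

Subsets with value ≥ 116, sorted by total weight:
- B+D+E+F: weight 34, value 126
- A+B+D+E: weight 35, value 135
- A+C+D+E: weight 36, value 118
- B+C+D+E+F: weight 38, value 131
Minimum weight: 34 kg.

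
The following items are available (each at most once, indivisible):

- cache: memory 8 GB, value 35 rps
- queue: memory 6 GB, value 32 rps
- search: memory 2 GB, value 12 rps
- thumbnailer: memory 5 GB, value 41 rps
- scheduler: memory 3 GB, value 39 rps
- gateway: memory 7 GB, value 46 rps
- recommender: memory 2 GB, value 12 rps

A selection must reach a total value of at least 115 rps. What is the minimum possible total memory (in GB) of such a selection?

15

Subsets with value ≥ 115, sorted by total memory:
- thumbnailer+scheduler+gateway: memory 15, value 126
- queue+search+thumbnailer+scheduler: memory 16, value 124
Minimum memory: 15 GB.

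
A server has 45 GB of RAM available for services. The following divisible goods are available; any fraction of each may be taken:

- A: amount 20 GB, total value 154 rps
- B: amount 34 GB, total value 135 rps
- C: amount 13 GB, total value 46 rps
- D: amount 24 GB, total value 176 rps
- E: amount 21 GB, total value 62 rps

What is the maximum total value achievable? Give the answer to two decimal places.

333.97

Take in order of value per unit:
- A (154/20 per unit): all 20 → value 154, running total 154.00
- D (176/24 per unit): all 24 → value 176, running total 330.00
- B (135/34 per unit): 1 of 34 → value 1×135/34 = 3.9706, running total 333.97
Total 333.97.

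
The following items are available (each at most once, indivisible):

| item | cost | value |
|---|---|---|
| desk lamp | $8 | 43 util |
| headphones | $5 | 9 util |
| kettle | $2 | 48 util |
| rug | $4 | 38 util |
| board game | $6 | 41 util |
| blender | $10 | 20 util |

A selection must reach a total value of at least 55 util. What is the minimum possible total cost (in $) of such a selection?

Subsets with value ≥ 55, sorted by total cost:
- kettle+rug: cost 6, value 86
- headphones+kettle: cost 7, value 57
- kettle+board game: cost 8, value 89
- desk lamp+kettle: cost 10, value 91
Minimum cost: 6 $.

6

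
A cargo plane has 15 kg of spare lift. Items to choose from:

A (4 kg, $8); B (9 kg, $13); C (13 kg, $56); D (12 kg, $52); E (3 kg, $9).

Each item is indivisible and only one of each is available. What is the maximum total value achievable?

This is a 0/1 knapsack; check combinations near the capacity.
- D+E: weight 12+3=15, value 52+9=61
- C: weight 13, value 56
- D: weight 12, value 52
Best: $61.

$61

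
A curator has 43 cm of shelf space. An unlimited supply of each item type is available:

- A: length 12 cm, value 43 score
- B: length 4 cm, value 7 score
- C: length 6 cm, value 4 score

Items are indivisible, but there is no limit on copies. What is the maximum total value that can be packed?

136 score

Best value-per-unit is A at 43/12; filling with it alone gives 3×43 = 129.
Optimal mix: 3×A + 1×B → length 40, value 136.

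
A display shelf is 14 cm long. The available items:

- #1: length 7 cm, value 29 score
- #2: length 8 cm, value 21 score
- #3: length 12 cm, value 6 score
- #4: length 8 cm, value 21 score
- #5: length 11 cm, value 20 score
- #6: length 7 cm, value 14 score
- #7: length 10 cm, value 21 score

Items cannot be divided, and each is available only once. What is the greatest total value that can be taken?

43 score

Check high-value combinations within 14 cm:
- #1+#6: length 7+7=14, value 29+14=43
- #1: length 7, value 29
- #2: length 8, value 21
- #4: length 8, value 21
Best: 43 score.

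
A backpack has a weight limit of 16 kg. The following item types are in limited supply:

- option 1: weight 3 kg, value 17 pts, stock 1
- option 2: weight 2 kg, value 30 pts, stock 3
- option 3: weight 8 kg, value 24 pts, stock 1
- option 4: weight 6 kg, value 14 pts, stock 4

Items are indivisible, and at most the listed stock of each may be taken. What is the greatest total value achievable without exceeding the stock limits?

121 pts

Top feasible selections:
- 1×option 1 + 3×option 2 + 1×option 4: weight 15, value 121
- 3×option 2 + 1×option 3: weight 14, value 114
- 1×option 1 + 3×option 2: weight 9, value 107
- 3×option 2 + 1×option 4: weight 12, value 104
Best: 121 pts.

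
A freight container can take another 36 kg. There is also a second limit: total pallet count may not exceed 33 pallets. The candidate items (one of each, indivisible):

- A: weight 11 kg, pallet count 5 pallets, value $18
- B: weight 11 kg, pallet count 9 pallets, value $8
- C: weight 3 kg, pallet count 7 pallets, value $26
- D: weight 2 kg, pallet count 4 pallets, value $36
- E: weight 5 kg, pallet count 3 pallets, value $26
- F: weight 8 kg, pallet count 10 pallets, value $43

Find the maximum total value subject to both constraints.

$149

Feasible sets respecting both limits:
- A+C+D+E+F: weight 29, pallet count 29, value 149
- B+C+D+E+F: weight 29, pallet count 33, value 139
- C+D+E+F: weight 18, pallet count 24, value 131
- A+C+D+F: weight 24, pallet count 26, value 123
Best: $149.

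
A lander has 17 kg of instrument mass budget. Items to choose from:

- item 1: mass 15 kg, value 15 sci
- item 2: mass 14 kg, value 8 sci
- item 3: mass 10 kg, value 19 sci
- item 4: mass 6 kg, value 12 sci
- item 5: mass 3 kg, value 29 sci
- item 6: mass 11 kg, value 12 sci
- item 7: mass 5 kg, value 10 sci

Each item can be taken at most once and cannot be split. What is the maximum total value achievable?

51 sci

Check high-value combinations within 17 kg:
- item 4+item 5+item 7: mass 6+3+5=14, value 12+29+10=51
- item 3+item 5: mass 10+3=13, value 19+29=48
- item 4+item 5: mass 6+3=9, value 12+29=41
Best: 51 sci.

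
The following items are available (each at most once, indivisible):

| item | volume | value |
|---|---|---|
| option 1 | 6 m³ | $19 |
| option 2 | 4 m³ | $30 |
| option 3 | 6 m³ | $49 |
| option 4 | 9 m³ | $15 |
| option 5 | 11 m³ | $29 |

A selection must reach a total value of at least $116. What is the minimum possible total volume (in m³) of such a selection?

27

Subsets with value ≥ 116, sorted by total volume:
- option 1+option 2+option 3+option 5: volume 27, value 127
- option 2+option 3+option 4+option 5: volume 30, value 123
- option 1+option 2+option 3+option 4+option 5: volume 36, value 142
Minimum volume: 27 m³.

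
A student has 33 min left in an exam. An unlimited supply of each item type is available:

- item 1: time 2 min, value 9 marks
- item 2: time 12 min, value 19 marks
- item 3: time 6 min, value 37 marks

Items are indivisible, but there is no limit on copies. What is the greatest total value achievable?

194 marks

Best value-per-unit is item 3 at 37/6; filling with it alone gives 5×37 = 185.
Optimal mix: 1×item 1 + 5×item 3 → time 32, value 194.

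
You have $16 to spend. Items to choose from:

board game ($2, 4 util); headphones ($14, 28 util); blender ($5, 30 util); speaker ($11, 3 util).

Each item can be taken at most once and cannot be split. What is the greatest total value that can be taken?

34 util

Check high-value combinations within $16:
- board game+blender: cost 2+5=7, value 4+30=34
- blender+speaker: cost 5+11=16, value 30+3=33
- board game+headphones: cost 2+14=16, value 4+28=32
Best: 34 util.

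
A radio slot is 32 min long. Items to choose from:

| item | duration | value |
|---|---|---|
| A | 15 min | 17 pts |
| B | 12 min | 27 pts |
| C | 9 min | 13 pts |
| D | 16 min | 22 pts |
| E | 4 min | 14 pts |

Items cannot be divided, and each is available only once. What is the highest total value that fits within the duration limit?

Check high-value combinations within 32 min:
- B+D+E: duration 12+16+4=32, value 27+22+14=63
- A+B+E: duration 15+12+4=31, value 17+27+14=58
- B+C+E: duration 12+9+4=25, value 27+13+14=54
- B+D: duration 12+16=28, value 27+22=49
Best: 63 pts.

63 pts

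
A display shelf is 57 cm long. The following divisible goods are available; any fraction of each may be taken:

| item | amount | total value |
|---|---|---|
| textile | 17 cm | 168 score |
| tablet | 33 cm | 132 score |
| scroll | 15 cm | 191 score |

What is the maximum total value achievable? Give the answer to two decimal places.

459.00

Take in order of value per unit:
- scroll (191/15 per unit): all 15 → value 191, running total 191.00
- textile (168/17 per unit): all 17 → value 168, running total 359.00
- tablet (132/33 per unit): 25 of 33 → value 25×132/33 = 100.0000, running total 459.00
Total 459.00.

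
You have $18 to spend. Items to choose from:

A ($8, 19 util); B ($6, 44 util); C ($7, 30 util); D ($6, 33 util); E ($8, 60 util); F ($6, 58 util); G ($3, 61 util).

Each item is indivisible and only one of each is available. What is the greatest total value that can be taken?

Check high-value combinations within $18:
- E+F+G: cost 8+6+3=17, value 60+58+61=179
- B+E+G: cost 6+8+3=17, value 44+60+61=165
- B+F+G: cost 6+6+3=15, value 44+58+61=163
- D+E+G: cost 6+8+3=17, value 33+60+61=154
- D+F+G: cost 6+6+3=15, value 33+58+61=152
Best: 179 util.

179 util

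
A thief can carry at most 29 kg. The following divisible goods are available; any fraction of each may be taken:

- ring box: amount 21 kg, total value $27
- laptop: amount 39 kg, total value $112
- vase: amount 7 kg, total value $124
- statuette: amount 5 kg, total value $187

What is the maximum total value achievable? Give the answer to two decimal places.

359.82

Take in order of value per unit:
- statuette (187/5 per unit): all 5 → value 187, running total 187.00
- vase (124/7 per unit): all 7 → value 124, running total 311.00
- laptop (112/39 per unit): 17 of 39 → value 17×112/39 = 48.8205, running total 359.82
Total 359.82.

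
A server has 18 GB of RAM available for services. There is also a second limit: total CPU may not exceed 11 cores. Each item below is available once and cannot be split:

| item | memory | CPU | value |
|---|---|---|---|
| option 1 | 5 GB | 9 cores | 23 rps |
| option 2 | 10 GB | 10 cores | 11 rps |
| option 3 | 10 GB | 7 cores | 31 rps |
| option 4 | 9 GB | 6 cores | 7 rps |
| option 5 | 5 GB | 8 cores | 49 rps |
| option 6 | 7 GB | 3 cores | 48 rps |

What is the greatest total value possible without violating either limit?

Feasible sets respecting both limits:
- option 5+option 6: memory 12, CPU 11, value 97
- option 3+option 6: memory 17, CPU 10, value 79
- option 4+option 6: memory 16, CPU 9, value 55
- option 5: memory 5, CPU 8, value 49
Best: 97 rps.

97 rps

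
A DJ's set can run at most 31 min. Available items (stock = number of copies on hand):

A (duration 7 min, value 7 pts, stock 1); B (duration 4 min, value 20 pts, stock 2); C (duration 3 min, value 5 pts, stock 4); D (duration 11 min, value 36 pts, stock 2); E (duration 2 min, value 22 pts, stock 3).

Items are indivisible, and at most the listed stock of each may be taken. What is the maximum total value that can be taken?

152 pts

Top feasible selections:
- 2×B + 2×C + 1×D + 3×E: duration 31, value 152
- 2×B + 1×C + 1×D + 3×E: duration 28, value 147
- 1×C + 2×D + 3×E: duration 31, value 143
- 2×B + 1×D + 3×E: duration 25, value 142
Best: 152 pts.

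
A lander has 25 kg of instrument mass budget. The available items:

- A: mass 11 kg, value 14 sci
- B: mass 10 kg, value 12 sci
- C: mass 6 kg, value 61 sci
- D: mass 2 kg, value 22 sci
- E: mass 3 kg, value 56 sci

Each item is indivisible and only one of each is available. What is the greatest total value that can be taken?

153 sci

Check high-value combinations within 25 kg:
- A+C+D+E: mass 11+6+2+3=22, value 14+61+22+56=153
- B+C+D+E: mass 10+6+2+3=21, value 12+61+22+56=151
- C+D+E: mass 6+2+3=11, value 61+22+56=139
- A+C+E: mass 11+6+3=20, value 14+61+56=131
- B+C+E: mass 10+6+3=19, value 12+61+56=129
Best: 153 sci.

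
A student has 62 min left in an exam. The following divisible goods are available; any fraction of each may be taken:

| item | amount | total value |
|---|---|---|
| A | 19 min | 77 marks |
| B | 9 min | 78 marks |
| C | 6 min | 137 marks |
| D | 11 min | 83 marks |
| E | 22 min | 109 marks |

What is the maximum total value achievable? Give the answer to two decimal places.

Take in order of value per unit:
- C (137/6 per unit): all 6 → value 137, running total 137.00
- B (78/9 per unit): all 9 → value 78, running total 215.00
- D (83/11 per unit): all 11 → value 83, running total 298.00
- E (109/22 per unit): all 22 → value 109, running total 407.00
- A (77/19 per unit): 14 of 19 → value 14×77/19 = 56.7368, running total 463.74
Total 463.74.

463.74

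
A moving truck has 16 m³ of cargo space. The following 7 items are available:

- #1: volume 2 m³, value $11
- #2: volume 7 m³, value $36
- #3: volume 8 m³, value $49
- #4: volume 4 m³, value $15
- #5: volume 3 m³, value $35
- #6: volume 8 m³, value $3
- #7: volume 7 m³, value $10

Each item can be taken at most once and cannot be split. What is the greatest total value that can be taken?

$99

Check high-value combinations within 16 m³:
- #3+#4+#5: volume 8+4+3=15, value 49+15+35=99
- #1+#2+#4+#5: volume 2+7+4+3=16, value 11+36+15+35=97
- #1+#3+#5: volume 2+8+3=13, value 11+49+35=95
- #2+#4+#5: volume 7+4+3=14, value 36+15+35=86
- #2+#3: volume 7+8=15, value 36+49=85
Best: $99.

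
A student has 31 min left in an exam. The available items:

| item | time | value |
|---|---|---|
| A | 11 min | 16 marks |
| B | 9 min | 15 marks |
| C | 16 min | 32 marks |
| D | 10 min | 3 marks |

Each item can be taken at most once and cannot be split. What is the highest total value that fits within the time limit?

48 marks

Check high-value combinations within 31 min:
- A+C: time 11+16=27, value 16+32=48
- B+C: time 9+16=25, value 15+32=47
- C+D: time 16+10=26, value 32+3=35
- A+B+D: time 11+9+10=30, value 16+15+3=34
- C: time 16, value 32
Best: 48 marks.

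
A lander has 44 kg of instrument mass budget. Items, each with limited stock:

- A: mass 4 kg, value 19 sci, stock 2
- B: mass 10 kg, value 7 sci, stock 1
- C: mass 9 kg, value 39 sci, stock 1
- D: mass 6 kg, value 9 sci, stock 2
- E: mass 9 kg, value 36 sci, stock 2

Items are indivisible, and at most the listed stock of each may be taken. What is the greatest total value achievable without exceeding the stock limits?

158 sci

Top feasible selections:
- 2×A + 1×C + 1×D + 2×E: mass 41, value 158
- 2×A + 1×C + 2×E: mass 35, value 149
- 1×A + 1×C + 2×D + 2×E: mass 43, value 148
- 1×A + 1×C + 1×D + 2×E: mass 37, value 139
Best: 158 sci.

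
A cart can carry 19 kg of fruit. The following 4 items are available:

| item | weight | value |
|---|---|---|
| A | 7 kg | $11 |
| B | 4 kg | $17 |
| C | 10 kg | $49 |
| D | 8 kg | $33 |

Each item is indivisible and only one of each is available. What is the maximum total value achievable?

$82

Check high-value combinations within 19 kg:
- C+D: weight 10+8=18, value 49+33=82
- B+C: weight 4+10=14, value 17+49=66
- A+B+D: weight 7+4+8=19, value 11+17+33=61
Best: $82.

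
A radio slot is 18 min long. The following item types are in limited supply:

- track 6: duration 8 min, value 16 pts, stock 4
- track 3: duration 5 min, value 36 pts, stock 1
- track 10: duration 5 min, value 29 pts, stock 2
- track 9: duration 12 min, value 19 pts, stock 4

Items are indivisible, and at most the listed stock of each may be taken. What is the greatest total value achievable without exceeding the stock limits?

Top feasible selections:
- 1×track 3 + 2×track 10: duration 15, value 94
- 1×track 6 + 1×track 3 + 1×track 10: duration 18, value 81
- 1×track 6 + 2×track 10: duration 18, value 74
Best: 94 pts.

94 pts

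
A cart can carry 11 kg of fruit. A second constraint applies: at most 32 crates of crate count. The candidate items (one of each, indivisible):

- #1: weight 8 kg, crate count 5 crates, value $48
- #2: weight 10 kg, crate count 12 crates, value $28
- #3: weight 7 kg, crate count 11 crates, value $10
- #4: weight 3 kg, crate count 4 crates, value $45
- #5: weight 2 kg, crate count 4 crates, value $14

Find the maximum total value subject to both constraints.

$93

Feasible sets respecting both limits:
- #1+#4: weight 11, crate count 9, value 93
- #1+#5: weight 10, crate count 9, value 62
- #4+#5: weight 5, crate count 8, value 59
Best: $93.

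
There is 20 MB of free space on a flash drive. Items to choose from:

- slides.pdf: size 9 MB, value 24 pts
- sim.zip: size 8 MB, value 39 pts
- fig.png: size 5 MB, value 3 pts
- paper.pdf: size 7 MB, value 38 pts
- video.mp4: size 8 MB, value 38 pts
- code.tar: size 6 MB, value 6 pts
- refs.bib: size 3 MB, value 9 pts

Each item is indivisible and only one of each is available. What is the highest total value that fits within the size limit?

86 pts

Check high-value combinations within 20 MB:
- sim.zip+paper.pdf+refs.bib: size 8+7+3=18, value 39+38+9=86
- sim.zip+video.mp4+refs.bib: size 8+8+3=19, value 39+38+9=86
- paper.pdf+video.mp4+refs.bib: size 7+8+3=18, value 38+38+9=85
- sim.zip+fig.png+paper.pdf: size 8+5+7=20, value 39+3+38=80
- fig.png+paper.pdf+video.mp4: size 5+7+8=20, value 3+38+38=79
Best: 86 pts.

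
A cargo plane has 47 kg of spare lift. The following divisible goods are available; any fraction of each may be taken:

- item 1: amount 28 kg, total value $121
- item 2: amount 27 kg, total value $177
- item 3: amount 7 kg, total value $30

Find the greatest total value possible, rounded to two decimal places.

Take in order of value per unit:
- item 2 (177/27 per unit): all 27 → value 177, running total 177.00
- item 1 (121/28 per unit): 20 of 28 → value 20×121/28 = 86.4286, running total 263.43
Total 263.43.

263.43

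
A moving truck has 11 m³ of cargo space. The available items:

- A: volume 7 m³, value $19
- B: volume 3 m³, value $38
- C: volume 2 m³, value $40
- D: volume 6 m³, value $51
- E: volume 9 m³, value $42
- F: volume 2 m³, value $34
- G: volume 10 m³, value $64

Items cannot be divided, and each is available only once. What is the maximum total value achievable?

$129

This is a 0/1 knapsack; check combinations near the capacity.
- B+C+D: volume 3+2+6=11, value 38+40+51=129
- C+D+F: volume 2+6+2=10, value 40+51+34=125
- B+D+F: volume 3+6+2=11, value 38+51+34=123
- B+C+F: volume 3+2+2=7, value 38+40+34=112
Best: $129.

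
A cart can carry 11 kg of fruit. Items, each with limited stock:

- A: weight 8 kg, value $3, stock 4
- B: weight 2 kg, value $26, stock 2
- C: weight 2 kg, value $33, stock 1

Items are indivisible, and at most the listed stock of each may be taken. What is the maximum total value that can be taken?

$85

Top feasible selections:
- 2×B + 1×C: weight 6, value 85
- 1×B + 1×C: weight 4, value 59
Best: $85.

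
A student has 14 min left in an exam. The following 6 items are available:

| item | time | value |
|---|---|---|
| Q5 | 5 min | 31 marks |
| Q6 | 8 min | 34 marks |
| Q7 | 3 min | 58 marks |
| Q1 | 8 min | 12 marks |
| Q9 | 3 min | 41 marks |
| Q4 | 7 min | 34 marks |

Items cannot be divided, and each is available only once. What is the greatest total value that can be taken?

133 marks

Check high-value combinations within 14 min:
- Q7+Q9+Q4: time 3+3+7=13, value 58+41+34=133
- Q6+Q7+Q9: time 8+3+3=14, value 34+58+41=133
- Q5+Q7+Q9: time 5+3+3=11, value 31+58+41=130
Best: 133 marks.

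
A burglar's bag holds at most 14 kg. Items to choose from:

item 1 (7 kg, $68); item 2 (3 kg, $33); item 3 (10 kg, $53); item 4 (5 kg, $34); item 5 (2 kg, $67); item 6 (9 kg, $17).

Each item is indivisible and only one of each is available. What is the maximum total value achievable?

This is a 0/1 knapsack; check combinations near the capacity.
- item 1+item 4+item 5: weight 7+5+2=14, value 68+34+67=169
- item 1+item 2+item 5: weight 7+3+2=12, value 68+33+67=168
- item 1+item 5: weight 7+2=9, value 68+67=135
- item 2+item 4+item 5: weight 3+5+2=10, value 33+34+67=134
- item 3+item 5: weight 10+2=12, value 53+67=120
Best: $169.

$169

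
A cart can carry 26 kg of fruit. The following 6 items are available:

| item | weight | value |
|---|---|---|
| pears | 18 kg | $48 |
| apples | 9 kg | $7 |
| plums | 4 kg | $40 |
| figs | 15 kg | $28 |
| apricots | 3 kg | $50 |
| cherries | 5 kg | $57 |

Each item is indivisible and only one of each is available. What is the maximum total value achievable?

Check high-value combinations within 26 kg:
- pears+apricots+cherries: weight 18+3+5=26, value 48+50+57=155
- apples+plums+apricots+cherries: weight 9+4+3+5=21, value 7+40+50+57=154
- plums+apricots+cherries: weight 4+3+5=12, value 40+50+57=147
- pears+plums+apricots: weight 18+4+3=25, value 48+40+50=138
- figs+apricots+cherries: weight 15+3+5=23, value 28+50+57=135
Best: $155.

$155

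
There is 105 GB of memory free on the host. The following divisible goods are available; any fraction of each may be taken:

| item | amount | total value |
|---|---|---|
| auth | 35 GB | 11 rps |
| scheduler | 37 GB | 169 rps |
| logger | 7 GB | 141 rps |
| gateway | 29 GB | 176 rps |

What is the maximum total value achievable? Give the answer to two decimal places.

496.06

Take in order of value per unit:
- logger (141/7 per unit): all 7 → value 141, running total 141.00
- gateway (176/29 per unit): all 29 → value 176, running total 317.00
- scheduler (169/37 per unit): all 37 → value 169, running total 486.00
- auth (11/35 per unit): 32 of 35 → value 32×11/35 = 10.0571, running total 496.06
Total 496.06.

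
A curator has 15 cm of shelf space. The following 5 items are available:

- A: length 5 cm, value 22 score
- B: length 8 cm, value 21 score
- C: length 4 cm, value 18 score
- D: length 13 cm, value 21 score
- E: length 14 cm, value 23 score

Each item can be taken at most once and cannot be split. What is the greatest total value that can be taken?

Check high-value combinations within 15 cm:
- A+B: length 5+8=13, value 22+21=43
- A+C: length 5+4=9, value 22+18=40
- B+C: length 8+4=12, value 21+18=39
Best: 43 score.

43 score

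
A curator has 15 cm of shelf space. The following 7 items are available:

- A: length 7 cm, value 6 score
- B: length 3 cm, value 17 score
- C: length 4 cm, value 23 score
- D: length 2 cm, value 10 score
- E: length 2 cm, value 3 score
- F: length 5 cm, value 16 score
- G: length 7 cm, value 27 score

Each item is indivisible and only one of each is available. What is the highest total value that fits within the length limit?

Check high-value combinations within 15 cm:
- B+C+G: length 3+4+7=14, value 17+23+27=67
- B+C+D+F: length 3+4+2+5=14, value 17+23+10+16=66
- C+D+E+G: length 4+2+2+7=15, value 23+10+3+27=63
- C+D+G: length 4+2+7=13, value 23+10+27=60
Best: 67 score.

67 score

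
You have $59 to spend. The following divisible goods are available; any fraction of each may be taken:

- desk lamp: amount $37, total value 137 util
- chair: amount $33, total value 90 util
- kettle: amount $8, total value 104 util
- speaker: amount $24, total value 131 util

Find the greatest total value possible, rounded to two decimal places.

334.97

Take in order of value per unit:
- kettle (104/8 per unit): all 8 → value 104, running total 104.00
- speaker (131/24 per unit): all 24 → value 131, running total 235.00
- desk lamp (137/37 per unit): 27 of 37 → value 27×137/37 = 99.9730, running total 334.97
Total 334.97.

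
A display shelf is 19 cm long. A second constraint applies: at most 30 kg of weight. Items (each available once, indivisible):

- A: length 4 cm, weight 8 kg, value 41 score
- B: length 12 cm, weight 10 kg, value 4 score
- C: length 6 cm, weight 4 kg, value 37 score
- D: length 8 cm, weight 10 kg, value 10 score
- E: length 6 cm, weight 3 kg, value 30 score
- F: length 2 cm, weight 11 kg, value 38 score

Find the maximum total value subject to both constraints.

146 score

Feasible sets respecting both limits:
- A+C+E+F: length 18, weight 26, value 146
- A+C+F: length 12, weight 23, value 116
- A+E+F: length 12, weight 22, value 109
Best: 146 score.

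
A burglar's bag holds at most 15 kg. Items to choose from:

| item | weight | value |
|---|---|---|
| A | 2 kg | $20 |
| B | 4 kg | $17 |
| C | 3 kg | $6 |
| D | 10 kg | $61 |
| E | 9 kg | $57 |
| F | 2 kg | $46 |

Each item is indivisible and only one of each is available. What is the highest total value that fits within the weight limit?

$127

Check high-value combinations within 15 kg:
- A+D+F: weight 2+10+2=14, value 20+61+46=127
- A+E+F: weight 2+9+2=13, value 20+57+46=123
- B+E+F: weight 4+9+2=15, value 17+57+46=120
Best: $127.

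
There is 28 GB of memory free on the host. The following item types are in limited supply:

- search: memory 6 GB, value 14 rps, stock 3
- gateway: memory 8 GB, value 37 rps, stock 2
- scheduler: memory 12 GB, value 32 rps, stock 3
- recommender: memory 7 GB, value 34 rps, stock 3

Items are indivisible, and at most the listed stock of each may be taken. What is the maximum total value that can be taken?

119 rps

Best selections within memory 28 and stock limits:
- 1×search + 1×gateway + 2×recommender: memory 28, value 119
- 1×search + 3×recommender: memory 27, value 116
- 2×gateway + 1×recommender: memory 23, value 108
- 2×gateway + 1×scheduler: memory 28, value 106
Best: 119 rps.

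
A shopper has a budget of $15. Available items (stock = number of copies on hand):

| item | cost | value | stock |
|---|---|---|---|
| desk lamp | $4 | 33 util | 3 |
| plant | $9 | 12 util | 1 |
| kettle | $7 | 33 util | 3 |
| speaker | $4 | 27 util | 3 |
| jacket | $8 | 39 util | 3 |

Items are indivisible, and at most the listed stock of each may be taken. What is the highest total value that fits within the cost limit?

99 util

Top feasible selections:
- 3×desk lamp: cost 12, value 99
- 2×desk lamp + 1×kettle: cost 15, value 99
Best: 99 util.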